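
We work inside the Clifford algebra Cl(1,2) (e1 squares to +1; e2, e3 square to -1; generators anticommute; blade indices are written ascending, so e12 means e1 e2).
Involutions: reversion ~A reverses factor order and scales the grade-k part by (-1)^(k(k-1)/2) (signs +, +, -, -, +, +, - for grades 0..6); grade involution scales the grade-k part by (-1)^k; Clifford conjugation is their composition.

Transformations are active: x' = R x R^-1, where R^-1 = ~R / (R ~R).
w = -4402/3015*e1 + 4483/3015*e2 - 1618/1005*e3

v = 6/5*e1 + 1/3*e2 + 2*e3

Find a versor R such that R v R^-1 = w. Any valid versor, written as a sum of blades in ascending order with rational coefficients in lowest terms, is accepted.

Since q(v) = q(w) = -601/225, the sum R = v + w = -784/3015*e1 + 5488/3015*e2 + 392/1005*e3 does the job whenever invertible.
Answer: -784/3015*e1 + 5488/3015*e2 + 392/1005*e3


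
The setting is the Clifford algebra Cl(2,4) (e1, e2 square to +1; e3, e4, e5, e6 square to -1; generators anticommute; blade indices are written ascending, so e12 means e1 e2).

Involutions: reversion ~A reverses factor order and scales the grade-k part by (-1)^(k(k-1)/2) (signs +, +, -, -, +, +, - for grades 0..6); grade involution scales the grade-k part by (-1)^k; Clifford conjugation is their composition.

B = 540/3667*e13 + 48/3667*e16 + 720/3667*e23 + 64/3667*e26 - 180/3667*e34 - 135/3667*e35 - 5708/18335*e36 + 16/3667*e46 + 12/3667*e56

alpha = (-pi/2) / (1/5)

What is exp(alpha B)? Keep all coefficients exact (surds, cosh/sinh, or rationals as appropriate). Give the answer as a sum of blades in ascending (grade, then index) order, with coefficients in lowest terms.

B^2 term by term: the squares give (540/3667)^2*(e13)^2 + (48/3667)^2*(e16)^2 + (720/3667)^2*(e23)^2 + (64/3667)^2*(e26)^2 + (-180/3667)^2*(e34)^2 + (-135/3667)^2*(e35)^2 + (-5708/18335)^2*(e36)^2 + (16/3667)^2*(e46)^2 + (12/3667)^2*(e56)^2 = 291600/13446889*(+1) + 2304/13446889*(+1) + 518400/13446889*(+1) + 4096/13446889*(+1) + 32400/13446889*(-1) + 18225/13446889*(-1) + 32581264/336172225*(-1) + 256/13446889*(-1) + 144/13446889*(-1) = -1/25 (each basis 2-blade squares to minus the product of its generators' squares); cross terms between blades sharing an index anticommute and cancel; the commuting (index-disjoint) pairs give grade-4 terms 2*c*c'*(blade product), which cancel blade by blade — e1236: -69120/13446889 + 69120/13446889 = 0; e1346: 17280/13446889 - 17280/13446889 = 0; e1356: 12960/13446889 - 12960/13446889 = 0; e2346: 23040/13446889 - 23040/13446889 = 0; e2356: 17280/13446889 - 17280/13446889 = 0; e3456: -4320/13446889 + 4320/13446889 = 0 — confirming B is simple. So B^2 = -1/25.
B^2 = -1/25 — a negative square means the series sums to a rotation: l = 1/5, alpha*l = -pi/2, so exp(alpha B) = cos(-pi/2) + (sin(-pi/2)/(1/5))*B = 0 + (-5)*B.
Answer: -2700/3667*e13 - 240/3667*e16 - 3600/3667*e23 - 320/3667*e26 + 900/3667*e34 + 675/3667*e35 + 5708/3667*e36 - 80/3667*e46 - 60/3667*e56


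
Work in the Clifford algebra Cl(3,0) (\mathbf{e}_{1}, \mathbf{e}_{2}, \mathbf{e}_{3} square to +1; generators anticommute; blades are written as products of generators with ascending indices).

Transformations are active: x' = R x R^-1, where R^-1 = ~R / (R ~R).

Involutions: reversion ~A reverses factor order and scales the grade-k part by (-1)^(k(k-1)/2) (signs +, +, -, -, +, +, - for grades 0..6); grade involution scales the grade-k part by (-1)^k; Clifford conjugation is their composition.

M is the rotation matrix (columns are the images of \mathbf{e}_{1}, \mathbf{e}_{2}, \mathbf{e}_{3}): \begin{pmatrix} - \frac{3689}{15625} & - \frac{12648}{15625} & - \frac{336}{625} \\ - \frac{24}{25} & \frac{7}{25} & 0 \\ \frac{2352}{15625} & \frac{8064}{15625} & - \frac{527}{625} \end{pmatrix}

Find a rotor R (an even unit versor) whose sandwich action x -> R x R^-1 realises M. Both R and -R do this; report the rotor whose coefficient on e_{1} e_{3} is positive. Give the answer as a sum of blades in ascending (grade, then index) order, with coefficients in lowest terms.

Method: write R = a + b12*e_{1} e_{2} + b13*e_{1} e_{3} + b23*e_{2} e_{3} with a^2 + b12^2 + b13^2 + b23^2 = 1 (so R^-1 = ~R). Expanding the columns R e_j ~R gives tr M = 4a^2 - 1 and, from the antisymmetric part, M21 - M12 = -4a*b12, M13 - M31 = 4a*b13, M32 - M23 = -4a*b23.
Here tr M = -\frac{12489}{15625}, so a^2 = (1 + tr M)/4 = \frac{784}{15625} and a = ±\frac{28}{125}. Taking a = \frac{28}{125}: M21 - M12 = -\frac{2352}{15625}, M13 - M31 = -\frac{10752}{15625}, M32 - M23 = \frac{8064}{15625}, giving b12 = \frac{21}{125}, b13 = -\frac{96}{125}, b23 = -\frac{72}{125}, i.e. R = \frac{28}{125} + \frac{21}{125} e_{1} e_{2} - \frac{96}{125} e_{1} e_{3} - \frac{72}{125} e_{2} e_{3}.
Its e_{1} e_{3} coefficient is negative, so report the other preimage -R.
Answer: -\frac{28}{125} - \frac{21}{125} e_{1} e_{2} + \frac{96}{125} e_{1} e_{3} + \frac{72}{125} e_{2} e_{3}. Uniqueness: Spin(3) -> SO(3) maps R and -R to the same rotation of trace -\frac{12489}{15625}; fixing the sign of the e_{1} e_{3} coefficient removes the ambiguity.


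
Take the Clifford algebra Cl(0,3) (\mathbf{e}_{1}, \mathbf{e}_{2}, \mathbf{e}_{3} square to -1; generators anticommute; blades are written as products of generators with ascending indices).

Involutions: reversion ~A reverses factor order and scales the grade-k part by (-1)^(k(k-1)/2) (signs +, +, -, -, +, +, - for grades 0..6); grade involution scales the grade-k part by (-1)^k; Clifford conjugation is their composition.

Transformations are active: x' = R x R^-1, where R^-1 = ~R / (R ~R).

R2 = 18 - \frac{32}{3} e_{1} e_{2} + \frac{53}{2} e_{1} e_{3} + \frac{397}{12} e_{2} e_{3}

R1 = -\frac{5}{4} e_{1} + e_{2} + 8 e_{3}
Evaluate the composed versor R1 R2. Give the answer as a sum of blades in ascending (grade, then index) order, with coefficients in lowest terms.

Distribute over the terms of R1 (each basis-blade product reordered to ascending indices, repeated generators contracted through their squares):
(-\frac{5}{4} e_{1}) R2 = -\frac{45}{2} e_{1} - \frac{40}{3} e_{2} + \frac{265}{8} e_{3} - \frac{1985}{48} e_{1} e_{2} e_{3}
(e_{2}) R2 = -\frac{32}{3} e_{1} + 18 e_{2} - \frac{397}{12} e_{3} - \frac{53}{2} e_{1} e_{2} e_{3}
(8 e_{3}) R2 = 212 e_{1} + \frac{794}{3} e_{2} + 144 e_{3} - \frac{256}{3} e_{1} e_{2} e_{3}
Summing the partial products and collecting blades:
Answer: \frac{1073}{6} e_{1} + \frac{808}{3} e_{2} + \frac{3457}{24} e_{3} - \frac{2451}{16} e_{1} e_{2} e_{3}


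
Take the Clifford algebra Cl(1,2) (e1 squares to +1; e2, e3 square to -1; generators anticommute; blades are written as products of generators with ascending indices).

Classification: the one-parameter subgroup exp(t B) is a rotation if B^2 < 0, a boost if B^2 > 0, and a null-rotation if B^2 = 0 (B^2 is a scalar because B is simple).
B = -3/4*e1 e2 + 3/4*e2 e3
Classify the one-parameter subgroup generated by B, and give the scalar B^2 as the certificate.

B^2 term by term: the squares give (-3/4)^2*(e1 e2)^2 + (3/4)^2*(e2 e3)^2 = 9/16*(+1) + 9/16*(-1) = 0 (each basis 2-blade squares to minus the product of its generators' squares); cross terms between blades sharing an index anticommute and cancel. So B^2 = 0.
Answer: null-rotation, certificate B^2 = 0. The class reads off the invariant scalar 0 directly.


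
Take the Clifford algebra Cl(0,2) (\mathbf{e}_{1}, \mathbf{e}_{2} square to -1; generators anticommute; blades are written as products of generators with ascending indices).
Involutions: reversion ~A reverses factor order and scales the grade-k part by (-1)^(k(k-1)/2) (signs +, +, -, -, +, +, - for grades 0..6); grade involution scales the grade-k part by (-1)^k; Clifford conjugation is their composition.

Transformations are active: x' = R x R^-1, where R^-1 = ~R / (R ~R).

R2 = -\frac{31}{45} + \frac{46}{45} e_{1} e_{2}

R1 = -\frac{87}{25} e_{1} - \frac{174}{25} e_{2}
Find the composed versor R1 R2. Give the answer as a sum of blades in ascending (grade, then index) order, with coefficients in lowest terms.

Distribute over the terms of R1 (each basis-blade product reordered to ascending indices, repeated generators contracted through their squares):
(-\frac{87}{25} e_{1}) R2 = \frac{899}{375} e_{1} + \frac{1334}{375} e_{2}
(-\frac{174}{25} e_{2}) R2 = -\frac{2668}{375} e_{1} + \frac{1798}{375} e_{2}
Summing the partial products and collecting blades:
Answer: -\frac{1769}{375} e_{1} + \frac{1044}{125} e_{2}


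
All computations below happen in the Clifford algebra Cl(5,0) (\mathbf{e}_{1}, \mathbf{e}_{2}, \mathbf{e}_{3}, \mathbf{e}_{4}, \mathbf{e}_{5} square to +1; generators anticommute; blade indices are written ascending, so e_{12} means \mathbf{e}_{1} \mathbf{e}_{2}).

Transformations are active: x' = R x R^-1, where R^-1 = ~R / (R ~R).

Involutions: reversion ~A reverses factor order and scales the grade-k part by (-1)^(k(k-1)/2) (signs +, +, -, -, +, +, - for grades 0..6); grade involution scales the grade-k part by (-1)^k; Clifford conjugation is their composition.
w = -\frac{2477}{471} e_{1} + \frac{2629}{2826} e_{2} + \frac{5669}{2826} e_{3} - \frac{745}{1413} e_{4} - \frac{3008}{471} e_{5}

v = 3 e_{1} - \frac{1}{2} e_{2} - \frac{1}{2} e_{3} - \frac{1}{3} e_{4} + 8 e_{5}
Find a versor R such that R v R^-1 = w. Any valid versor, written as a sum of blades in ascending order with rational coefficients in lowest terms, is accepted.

R = v + w = -\frac{1064}{471} e_{1} + \frac{608}{1413} e_{2} + \frac{2128}{1413} e_{3} - \frac{1216}{1413} e_{4} + \frac{760}{471} e_{5} works: the equal norms (\frac{1325}{18}) guarantee its sandwich swaps v into w.
Answer: -\frac{1064}{471} e_{1} + \frac{608}{1413} e_{2} + \frac{2128}{1413} e_{3} - \frac{1216}{1413} e_{4} + \frac{760}{471} e_{5}


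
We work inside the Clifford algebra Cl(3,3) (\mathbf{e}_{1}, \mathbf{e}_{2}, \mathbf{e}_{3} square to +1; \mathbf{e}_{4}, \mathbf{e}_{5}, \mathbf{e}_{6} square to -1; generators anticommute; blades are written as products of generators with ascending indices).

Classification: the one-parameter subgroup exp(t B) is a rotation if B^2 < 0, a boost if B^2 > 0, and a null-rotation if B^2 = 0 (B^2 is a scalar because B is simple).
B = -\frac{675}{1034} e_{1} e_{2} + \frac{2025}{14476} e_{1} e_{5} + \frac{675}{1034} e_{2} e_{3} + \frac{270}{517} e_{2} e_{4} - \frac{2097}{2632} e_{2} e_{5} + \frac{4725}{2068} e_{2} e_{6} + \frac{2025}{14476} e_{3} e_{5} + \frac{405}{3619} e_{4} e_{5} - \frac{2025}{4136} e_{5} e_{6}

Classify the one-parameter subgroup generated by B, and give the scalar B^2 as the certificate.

B^2 term by term: the squares give (-\frac{675}{1034})^2*(e_{1} e_{2})^2 + (\frac{2025}{14476})^2*(e_{1} e_{5})^2 + (\frac{675}{1034})^2*(e_{2} e_{3})^2 + (\frac{270}{517})^2*(e_{2} e_{4})^2 + (-\frac{2097}{2632})^2*(e_{2} e_{5})^2 + (\frac{4725}{2068})^2*(e_{2} e_{6})^2 + (\frac{2025}{14476})^2*(e_{3} e_{5})^2 + (\frac{405}{3619})^2*(e_{4} e_{5})^2 + (-\frac{2025}{4136})^2*(e_{5} e_{6})^2 = \frac{455625}{1069156}*(-1) + \frac{4100625}{209554576}*(+1) + \frac{455625}{1069156}*(-1) + \frac{72900}{267289}*(+1) + \frac{4397409}{6927424}*(+1) + \frac{22325625}{4276624}*(+1) + \frac{4100625}{209554576}*(+1) + \frac{164025}{13097161}*(-1) + \frac{4100625}{17106496}*(-1) = \frac{81}{16} (each basis 2-blade squares to minus the product of its generators' squares); cross terms between blades sharing an index anticommute and cancel; the commuting (index-disjoint) pairs give grade-4 terms 2*c*c'*(blade product), which cancel blade by blade — e_{1} e_{2} e_{3} e_{5}: -\frac{1366875}{7484092} + \frac{1366875}{7484092} = 0; e_{1} e_{2} e_{4} e_{5}: -\frac{273375}{1871023} + \frac{273375}{1871023} = 0; e_{1} e_{2} e_{5} e_{6}: \frac{1366875}{2138312} - \frac{1366875}{2138312} = 0; e_{2} e_{3} e_{4} e_{5}: \frac{273375}{1871023} - \frac{273375}{1871023} = 0; e_{2} e_{3} e_{5} e_{6}: -\frac{1366875}{2138312} + \frac{1366875}{2138312} = 0; e_{2} e_{4} e_{5} e_{6}: -\frac{273375}{534578} + \frac{273375}{534578} = 0 — confirming B is simple. So B^2 = \frac{81}{16}.
Answer: boost, certificate B^2 = \frac{81}{16}. B^2 = \frac{81}{16} is basis-independent, so its sign is the whole story.


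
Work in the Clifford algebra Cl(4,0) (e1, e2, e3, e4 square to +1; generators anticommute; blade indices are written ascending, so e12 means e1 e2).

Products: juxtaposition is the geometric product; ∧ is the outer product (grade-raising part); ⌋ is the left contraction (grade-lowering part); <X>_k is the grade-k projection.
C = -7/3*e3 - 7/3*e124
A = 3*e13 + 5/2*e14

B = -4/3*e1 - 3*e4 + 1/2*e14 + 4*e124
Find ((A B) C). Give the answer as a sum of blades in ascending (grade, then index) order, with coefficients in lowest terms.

step 1: -5/4 - 15/2*e1 + 10*e2 + 4*e3 + 10/3*e4 - 3/2*e34 - 9*e134 + 12*e234
step 2: -28/3 + 35/12*e3 - 7/2*e4 - 70/9*e12 + 91/2*e13 + 7/3*e14 - 7/3*e23 + 91/2*e24 + 70/9*e34 + 7/2*e123 + 35/12*e124 - 28/3*e1234
Answer: -28/3 + 35/12*e3 - 7/2*e4 - 70/9*e12 + 91/2*e13 + 7/3*e14 - 7/3*e23 + 91/2*e24 + 70/9*e34 + 7/2*e123 + 35/12*e124 - 28/3*e1234


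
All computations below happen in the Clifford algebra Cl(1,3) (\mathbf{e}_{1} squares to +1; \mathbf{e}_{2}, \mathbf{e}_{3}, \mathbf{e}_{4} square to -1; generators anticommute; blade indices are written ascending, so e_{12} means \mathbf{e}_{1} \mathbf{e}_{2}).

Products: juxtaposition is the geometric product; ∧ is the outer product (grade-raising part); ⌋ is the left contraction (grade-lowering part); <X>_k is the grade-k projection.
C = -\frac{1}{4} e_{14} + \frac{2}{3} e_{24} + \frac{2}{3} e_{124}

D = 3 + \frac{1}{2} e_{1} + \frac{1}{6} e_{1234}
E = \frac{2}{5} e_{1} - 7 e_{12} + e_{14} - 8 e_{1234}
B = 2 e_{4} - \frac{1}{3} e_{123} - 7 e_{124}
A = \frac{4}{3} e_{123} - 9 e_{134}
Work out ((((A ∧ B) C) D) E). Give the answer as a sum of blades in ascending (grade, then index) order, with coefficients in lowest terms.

step 1: \frac{8}{3} e_{1234}
step 2: -\frac{16}{9} e_{3} + \frac{16}{9} e_{13} - \frac{2}{3} e_{23}
step 3: -\frac{56}{9} e_{3} + \frac{56}{9} e_{13} + \frac{1}{9} e_{14} - 2 e_{23} - \frac{8}{27} e_{24} - \frac{1}{3} e_{123} + \frac{8}{27} e_{124}
step 4: \frac{1}{9} - \frac{8}{27} e_{2} - \frac{341}{135} e_{3} - \frac{646}{135} e_{4} + \frac{8}{27} e_{12} + \frac{2546}{135} e_{13} - \frac{376}{27} e_{14} - \frac{2006}{45} e_{23} + \frac{6631}{135} e_{24} - \frac{56}{9} e_{34} + \frac{1924}{45} e_{123} - \frac{6736}{135} e_{124} + \frac{56}{9} e_{134} - \frac{1}{3} e_{234} - 2 e_{1234}
Answer: \frac{1}{9} - \frac{8}{27} e_{2} - \frac{341}{135} e_{3} - \frac{646}{135} e_{4} + \frac{8}{27} e_{12} + \frac{2546}{135} e_{13} - \frac{376}{27} e_{14} - \frac{2006}{45} e_{23} + \frac{6631}{135} e_{24} - \frac{56}{9} e_{34} + \frac{1924}{45} e_{123} - \frac{6736}{135} e_{124} + \frac{56}{9} e_{134} - \frac{1}{3} e_{234} - 2 e_{1234}


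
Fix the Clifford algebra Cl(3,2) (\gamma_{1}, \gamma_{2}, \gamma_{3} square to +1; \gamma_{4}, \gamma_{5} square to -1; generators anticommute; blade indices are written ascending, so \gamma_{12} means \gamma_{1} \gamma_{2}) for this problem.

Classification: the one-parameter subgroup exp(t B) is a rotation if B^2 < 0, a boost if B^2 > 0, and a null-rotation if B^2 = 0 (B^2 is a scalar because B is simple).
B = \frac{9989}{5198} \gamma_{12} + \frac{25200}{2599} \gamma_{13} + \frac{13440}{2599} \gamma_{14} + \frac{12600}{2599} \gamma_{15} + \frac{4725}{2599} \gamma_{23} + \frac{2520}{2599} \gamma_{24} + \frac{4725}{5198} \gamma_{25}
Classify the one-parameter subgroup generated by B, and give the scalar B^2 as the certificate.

B^2 term by term: the squares give (\frac{9989}{5198})^2*(\gamma_{12})^2 + (\frac{25200}{2599})^2*(\gamma_{13})^2 + (\frac{13440}{2599})^2*(\gamma_{14})^2 + (\frac{12600}{2599})^2*(\gamma_{15})^2 + (\frac{4725}{2599})^2*(\gamma_{23})^2 + (\frac{2520}{2599})^2*(\gamma_{24})^2 + (\frac{4725}{5198})^2*(\gamma_{25})^2 = \frac{99780121}{27019204}*(-1) + \frac{635040000}{6754801}*(-1) + \frac{180633600}{6754801}*(+1) + \frac{158760000}{6754801}*(+1) + \frac{22325625}{6754801}*(-1) + \frac{6350400}{6754801}*(+1) + \frac{22325625}{27019204}*(+1) = -49 (each basis 2-blade squares to minus the product of its generators' squares); cross terms between blades sharing an index anticommute and cancel; the commuting (index-disjoint) pairs give grade-4 terms 2*c*c'*(blade product), which cancel blade by blade — \gamma_{1234}: -\frac{127008000}{6754801} + \frac{127008000}{6754801} = 0; \gamma_{1235}: -\frac{119070000}{6754801} + \frac{119070000}{6754801} = 0; \gamma_{1245}: -\frac{63504000}{6754801} + \frac{63504000}{6754801} = 0 — confirming B is simple. So B^2 = -49.
Answer: rotation, certificate B^2 = -49. Note: conjugating B changes its blade decomposition but never the scalar B^2 = -49, whose sign settles the classification.


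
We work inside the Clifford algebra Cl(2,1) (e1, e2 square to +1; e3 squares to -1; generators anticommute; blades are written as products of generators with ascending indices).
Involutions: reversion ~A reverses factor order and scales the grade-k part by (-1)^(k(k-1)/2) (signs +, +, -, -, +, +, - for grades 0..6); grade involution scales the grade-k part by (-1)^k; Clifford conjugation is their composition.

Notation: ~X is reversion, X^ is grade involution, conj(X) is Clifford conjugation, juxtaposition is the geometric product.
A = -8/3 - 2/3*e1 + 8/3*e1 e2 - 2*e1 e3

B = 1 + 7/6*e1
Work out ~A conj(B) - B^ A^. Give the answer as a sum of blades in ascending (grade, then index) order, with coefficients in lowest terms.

first term: -17/9 + 22/9*e1 - 28/9*e2 + 7/3*e3 - 8/3*e1 e2 + 2*e1 e3
second term: -31/9 + 34/9*e1 - 28/9*e2 + 7/3*e3 + 8/3*e1 e2 - 2*e1 e3
Answer: 14/9 - 4/3*e1 - 16/3*e1 e2 + 4*e1 e3


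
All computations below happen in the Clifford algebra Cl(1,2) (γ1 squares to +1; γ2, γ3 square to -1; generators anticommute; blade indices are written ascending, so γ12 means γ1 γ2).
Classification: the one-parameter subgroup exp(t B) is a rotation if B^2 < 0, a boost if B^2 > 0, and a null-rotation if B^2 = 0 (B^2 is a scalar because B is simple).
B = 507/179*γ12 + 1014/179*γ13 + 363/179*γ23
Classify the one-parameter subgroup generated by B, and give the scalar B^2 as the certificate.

B^2 term by term: the squares give (507/179)^2*(γ12)^2 + (1014/179)^2*(γ13)^2 + (363/179)^2*(γ23)^2 = 257049/32041*(+1) + 1028196/32041*(+1) + 131769/32041*(-1) = 36 (each basis 2-blade squares to minus the product of its generators' squares); cross terms between blades sharing an index anticommute and cancel. So B^2 = 36.
Answer: boost, certificate B^2 = 36. Check the certificate: B^2 = 36, and that sign is decisive whatever form B takes.


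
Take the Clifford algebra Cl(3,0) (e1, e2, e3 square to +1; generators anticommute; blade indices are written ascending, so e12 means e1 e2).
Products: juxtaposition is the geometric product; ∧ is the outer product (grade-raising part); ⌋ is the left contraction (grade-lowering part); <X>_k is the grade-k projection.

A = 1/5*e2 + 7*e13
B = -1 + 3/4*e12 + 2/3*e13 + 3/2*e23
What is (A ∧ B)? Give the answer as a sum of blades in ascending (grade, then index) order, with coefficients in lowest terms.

step 1: -1/5*e2 - 7*e13 - 2/15*e123
Answer: -1/5*e2 - 7*e13 - 2/15*e123


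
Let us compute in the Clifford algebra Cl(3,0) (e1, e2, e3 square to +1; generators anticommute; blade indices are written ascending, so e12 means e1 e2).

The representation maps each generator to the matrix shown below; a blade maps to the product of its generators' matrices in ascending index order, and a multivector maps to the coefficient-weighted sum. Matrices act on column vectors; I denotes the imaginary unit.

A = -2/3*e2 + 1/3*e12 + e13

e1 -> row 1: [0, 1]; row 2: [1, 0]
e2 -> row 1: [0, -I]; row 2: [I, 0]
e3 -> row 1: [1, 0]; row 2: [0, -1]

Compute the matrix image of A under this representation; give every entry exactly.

Bivector images (products of the table entries): rho(e12) = rho(e1)rho(e2) = row 1: [I, 0]; row 2: [0, -I]; rho(e13) = rho(e1)rho(e3) = row 1: [0, -1]; row 2: [1, 0].
M = (-2/3)*rho(e2) + (1/3)*rho(e12) + (1)*rho(e13), summed entrywise:
Answer: row 1: [I/3, -1 + 2*I/3]; row 2: [1 - 2*I/3, -I/3]


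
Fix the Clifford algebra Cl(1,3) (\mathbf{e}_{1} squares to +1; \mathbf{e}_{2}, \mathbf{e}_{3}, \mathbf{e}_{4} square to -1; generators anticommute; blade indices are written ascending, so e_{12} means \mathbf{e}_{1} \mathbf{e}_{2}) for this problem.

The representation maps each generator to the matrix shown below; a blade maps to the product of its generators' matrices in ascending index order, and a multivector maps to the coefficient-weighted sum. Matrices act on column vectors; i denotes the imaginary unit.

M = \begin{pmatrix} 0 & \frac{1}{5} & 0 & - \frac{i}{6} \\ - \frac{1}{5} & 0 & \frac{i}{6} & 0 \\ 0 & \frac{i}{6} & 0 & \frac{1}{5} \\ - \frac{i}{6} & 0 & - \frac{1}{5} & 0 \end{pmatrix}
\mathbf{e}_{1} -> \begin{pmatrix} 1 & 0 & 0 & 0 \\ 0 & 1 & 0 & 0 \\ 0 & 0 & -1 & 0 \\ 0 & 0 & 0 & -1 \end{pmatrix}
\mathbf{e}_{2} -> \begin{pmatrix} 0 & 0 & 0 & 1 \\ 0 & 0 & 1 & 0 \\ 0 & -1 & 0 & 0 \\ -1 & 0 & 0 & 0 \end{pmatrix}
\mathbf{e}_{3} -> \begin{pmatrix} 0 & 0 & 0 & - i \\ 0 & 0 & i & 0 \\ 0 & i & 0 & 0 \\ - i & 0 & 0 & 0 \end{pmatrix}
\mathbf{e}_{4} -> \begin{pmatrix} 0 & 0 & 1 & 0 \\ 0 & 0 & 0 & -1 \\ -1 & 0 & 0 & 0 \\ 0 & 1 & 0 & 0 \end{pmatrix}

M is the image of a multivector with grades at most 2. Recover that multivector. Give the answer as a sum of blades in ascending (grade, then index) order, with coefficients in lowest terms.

Method: the blade images are trace-orthogonal — tr(rho(e_A) rho(e_B)^-1) = 4 if A = B and 0 otherwise — and rho(e_A)^-1 = (e_A)^2 * rho(e_A) with (e_A)^2 = +1 or -1, so the coefficient of e_A in the preimage is (e_A)^2 * tr(M rho(e_A))/4.
Nonzero projections over blades of grade <= 2: e_{3}: (e_{3})^2 = -1, tr(M rho(e_{3})) = - \frac{2}{3}, coefficient \frac{1}{6}; e_{24}: (e_{24})^2 = -1, tr(M rho(e_{24})) = - \frac{4}{5}, coefficient \frac{1}{5}. Every other blade of grade <= 2 projects to 0.
Answer: \frac{1}{6} e_{3} + \frac{1}{5} e_{24}


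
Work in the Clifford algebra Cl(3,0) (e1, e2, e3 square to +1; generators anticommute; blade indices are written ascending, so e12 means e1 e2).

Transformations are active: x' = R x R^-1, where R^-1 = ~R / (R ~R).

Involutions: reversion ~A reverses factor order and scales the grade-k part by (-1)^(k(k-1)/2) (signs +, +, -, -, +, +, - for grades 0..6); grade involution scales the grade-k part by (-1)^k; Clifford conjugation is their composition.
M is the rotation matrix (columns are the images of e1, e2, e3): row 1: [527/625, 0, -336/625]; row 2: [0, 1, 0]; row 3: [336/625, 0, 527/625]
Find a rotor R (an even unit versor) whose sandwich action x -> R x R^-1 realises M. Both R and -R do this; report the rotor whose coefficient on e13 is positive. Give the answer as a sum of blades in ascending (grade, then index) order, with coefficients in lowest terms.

Method: write R = a + b12*e12 + b13*e13 + b23*e23 with a^2 + b12^2 + b13^2 + b23^2 = 1 (so R^-1 = ~R). Expanding the columns R e_j ~R gives tr M = 4a^2 - 1 and, from the antisymmetric part, M21 - M12 = -4a*b12, M13 - M31 = 4a*b13, M32 - M23 = -4a*b23.
Here tr M = 1679/625, so a^2 = (1 + tr M)/4 = 576/625 and a = ±24/25. Taking a = 24/25: M21 - M12 = 0, M13 - M31 = -672/625, M32 - M23 = 0, giving b12 = 0, b13 = -7/25, b23 = 0, i.e. R = 24/25 - 7/25*e13.
Its e13 coefficient is negative, so report the other preimage -R.
Answer: -24/25 + 7/25*e13. Recall the cover is two-to-one: with M of trace 1679/625, both preimages act alike, and the stated e13 sign chooses the sheet.


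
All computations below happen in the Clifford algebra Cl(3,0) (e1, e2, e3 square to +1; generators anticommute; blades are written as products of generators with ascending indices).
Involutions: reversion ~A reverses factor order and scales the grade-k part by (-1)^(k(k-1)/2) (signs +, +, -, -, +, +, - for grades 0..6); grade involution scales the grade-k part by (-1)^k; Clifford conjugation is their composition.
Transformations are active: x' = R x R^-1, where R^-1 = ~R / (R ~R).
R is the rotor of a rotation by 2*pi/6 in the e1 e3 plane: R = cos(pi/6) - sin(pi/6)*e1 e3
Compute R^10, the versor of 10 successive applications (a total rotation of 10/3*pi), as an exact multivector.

Rotor phase runs at HALF the rotation angle; powers of one rotor simply add phase, so after 10 steps in e1 e3 the phase is 10*pi/6 = 5*pi/3 and R^10 = cos(5*pi/3) - sin(5*pi/3)*e1 e3.
cos(5*pi/3) = 1/2 and sin(5*pi/3) = -sqrt(3)/2, so R^10 = 1/2 + sqrt(3)/2*e1 e3. The net rotation is 4/3*pi (after discarding 1 full turn, each of which contributes a factor -1 to the rotor); the rotor keeps the half-angle phase exactly.
Answer: 1/2 + sqrt(3)/2*e1 e3


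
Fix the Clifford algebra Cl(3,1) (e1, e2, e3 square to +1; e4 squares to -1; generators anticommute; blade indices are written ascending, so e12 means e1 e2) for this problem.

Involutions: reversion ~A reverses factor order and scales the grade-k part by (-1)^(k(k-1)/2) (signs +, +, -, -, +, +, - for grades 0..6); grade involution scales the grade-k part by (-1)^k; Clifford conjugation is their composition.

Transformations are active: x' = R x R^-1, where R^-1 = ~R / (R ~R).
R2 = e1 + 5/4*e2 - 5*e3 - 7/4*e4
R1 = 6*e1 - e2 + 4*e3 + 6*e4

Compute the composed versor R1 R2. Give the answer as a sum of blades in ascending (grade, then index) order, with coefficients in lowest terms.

Distribute over the terms of R1 (each basis-blade product reordered to ascending indices, repeated generators contracted through their squares):
(6*e1) R2 = 6 + 15/2*e12 - 30*e13 - 21/2*e14
(-e2) R2 = -5/4 + e12 + 5*e23 + 7/4*e24
(4*e3) R2 = -20 - 4*e13 - 5*e23 - 7*e34
(6*e4) R2 = 21/2 - 6*e14 - 15/2*e24 + 30*e34
Summing the partial products and collecting blades:
Answer: -19/4 + 17/2*e12 - 34*e13 - 33/2*e14 - 23/4*e24 + 23*e34


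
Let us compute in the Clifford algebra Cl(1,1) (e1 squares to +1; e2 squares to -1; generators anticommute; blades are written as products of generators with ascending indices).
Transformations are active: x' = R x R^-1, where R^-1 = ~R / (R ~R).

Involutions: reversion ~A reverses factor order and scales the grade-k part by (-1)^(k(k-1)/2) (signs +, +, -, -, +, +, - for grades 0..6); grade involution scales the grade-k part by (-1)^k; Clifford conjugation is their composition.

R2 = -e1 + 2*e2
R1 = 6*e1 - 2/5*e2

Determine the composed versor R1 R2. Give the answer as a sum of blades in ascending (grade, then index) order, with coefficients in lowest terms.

Distribute over the terms of R1 (each basis-blade product reordered to ascending indices, repeated generators contracted through their squares):
(6*e1) R2 = -6 + 12*e1 e2
(-2/5*e2) R2 = 4/5 - 2/5*e1 e2
Summing the partial products and collecting blades:
Answer: -26/5 + 58/5*e1 e2


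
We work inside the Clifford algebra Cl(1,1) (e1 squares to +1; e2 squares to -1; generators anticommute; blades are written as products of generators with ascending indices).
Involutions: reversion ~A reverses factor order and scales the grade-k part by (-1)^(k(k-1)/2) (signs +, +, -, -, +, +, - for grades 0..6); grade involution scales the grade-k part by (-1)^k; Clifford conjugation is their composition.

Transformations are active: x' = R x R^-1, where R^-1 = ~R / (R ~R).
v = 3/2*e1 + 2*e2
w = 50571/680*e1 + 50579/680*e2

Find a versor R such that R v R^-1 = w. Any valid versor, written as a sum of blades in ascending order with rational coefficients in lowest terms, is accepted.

Here q(v) = q(w) = -7/4; the classical choice R = v + w = 51591/680*e1 + 51939/680*e2 then realises v -> w under the sandwich.
Answer: 51591/680*e1 + 51939/680*e2


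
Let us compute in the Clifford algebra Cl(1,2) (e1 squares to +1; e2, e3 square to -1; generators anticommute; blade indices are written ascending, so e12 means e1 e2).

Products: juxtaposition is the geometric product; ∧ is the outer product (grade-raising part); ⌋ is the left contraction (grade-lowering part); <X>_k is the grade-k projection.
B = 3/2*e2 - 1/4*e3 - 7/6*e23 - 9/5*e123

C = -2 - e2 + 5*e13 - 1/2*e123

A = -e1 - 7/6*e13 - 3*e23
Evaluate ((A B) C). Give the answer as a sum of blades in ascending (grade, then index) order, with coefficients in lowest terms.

step 1: -7/2 - 683/120*e1 - 57/20*e2 - 9/2*e3 - 5/36*e12 + 1/4*e13 + 9/5*e23 + 35/12*e123
step 2: 823/120 - 466/45*e1 - 631/120*e2 - 1907/90*e3 - 1901/360*e12 - 2339/120*e13 - 3283/720*e23 + 125/12*e123
Answer: 823/120 - 466/45*e1 - 631/120*e2 - 1907/90*e3 - 1901/360*e12 - 2339/120*e13 - 3283/720*e23 + 125/12*e123


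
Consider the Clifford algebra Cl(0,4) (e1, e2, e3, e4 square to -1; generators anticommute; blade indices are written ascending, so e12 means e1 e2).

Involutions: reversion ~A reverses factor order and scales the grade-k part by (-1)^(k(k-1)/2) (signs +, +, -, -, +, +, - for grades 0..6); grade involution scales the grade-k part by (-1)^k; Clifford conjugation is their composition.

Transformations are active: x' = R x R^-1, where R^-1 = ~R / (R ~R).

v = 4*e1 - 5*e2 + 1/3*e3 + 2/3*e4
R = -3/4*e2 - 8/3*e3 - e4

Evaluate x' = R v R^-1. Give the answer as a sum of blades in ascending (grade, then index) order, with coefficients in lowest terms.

~R = -3/4*e2 - 8/3*e3 - e4, and R ~R = -1249/144, so R^-1 = ~R / (-1249/144).
R v = -79/36 + 3*e12 + 32/3*e13 + 4*e14 - 163/12*e23 - 11/2*e24 - 13/9*e34
Answer: -4*e1 + 5771/1249*e2 - 6305/3747*e3 - 4394/3747*e4


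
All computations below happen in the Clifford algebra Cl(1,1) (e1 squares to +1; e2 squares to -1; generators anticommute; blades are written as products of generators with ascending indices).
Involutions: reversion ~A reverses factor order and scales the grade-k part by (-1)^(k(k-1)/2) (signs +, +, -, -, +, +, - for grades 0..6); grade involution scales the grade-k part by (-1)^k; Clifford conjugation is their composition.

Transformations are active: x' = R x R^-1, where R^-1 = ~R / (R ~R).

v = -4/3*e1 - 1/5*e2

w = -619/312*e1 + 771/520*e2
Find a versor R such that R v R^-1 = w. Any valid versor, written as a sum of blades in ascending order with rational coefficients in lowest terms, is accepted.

Since q(v) = q(w) = 391/225, the sum R = v + w = -345/104*e1 + 667/520*e2 does the job whenever invertible.
Answer: -345/104*e1 + 667/520*e2


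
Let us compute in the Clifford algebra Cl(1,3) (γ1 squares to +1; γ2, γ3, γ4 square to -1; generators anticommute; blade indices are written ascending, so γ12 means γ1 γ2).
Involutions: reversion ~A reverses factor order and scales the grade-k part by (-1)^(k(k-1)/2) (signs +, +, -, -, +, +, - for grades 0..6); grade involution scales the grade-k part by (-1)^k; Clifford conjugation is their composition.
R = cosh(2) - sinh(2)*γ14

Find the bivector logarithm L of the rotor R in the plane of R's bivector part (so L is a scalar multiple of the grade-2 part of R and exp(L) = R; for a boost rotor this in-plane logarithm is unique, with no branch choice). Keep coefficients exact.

The scalar part of R is cosh(2), which fixes the rapidity magnitude through cosh (cosh is even, so it cannot fix the sign — the bivector part carries that); dividing the bivector part by sinh of the rapidity gives the plane, and L = rapidity * plane, where the joint sign ambiguity of (rapidity, plane) cancels in the product.
Concretely: cosh(rapidity) = cosh(2) gives rapidity = ±2, and since rapidity/sinh(rapidity) is even the sign is immaterial: L = (rapidity/sinh(rapidity)) * <R>_2 = (2/sinh(2)) * <R>_2.
Answer: -2*γ14


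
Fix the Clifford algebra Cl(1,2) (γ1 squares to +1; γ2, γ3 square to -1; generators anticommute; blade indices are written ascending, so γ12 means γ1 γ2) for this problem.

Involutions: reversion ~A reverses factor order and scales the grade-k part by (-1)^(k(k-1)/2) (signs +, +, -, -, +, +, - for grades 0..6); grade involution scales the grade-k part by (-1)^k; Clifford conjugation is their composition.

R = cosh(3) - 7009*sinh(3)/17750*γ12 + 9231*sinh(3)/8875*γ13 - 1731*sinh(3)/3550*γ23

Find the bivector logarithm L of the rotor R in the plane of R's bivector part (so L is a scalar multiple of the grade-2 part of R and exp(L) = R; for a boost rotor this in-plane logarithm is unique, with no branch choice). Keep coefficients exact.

The scalar part of R is cosh(3), which fixes the rapidity magnitude through cosh (cosh is even, so it cannot fix the sign — the bivector part carries that); dividing the bivector part by sinh of the rapidity gives the plane, and L = rapidity * plane, where the joint sign ambiguity of (rapidity, plane) cancels in the product.
Concretely: cosh(rapidity) = cosh(3) gives rapidity = ±3, and since rapidity/sinh(rapidity) is even the sign is immaterial: L = (rapidity/sinh(rapidity)) * <R>_2 = (3/sinh(3)) * <R>_2.
Answer: -21027/17750*γ12 + 27693/8875*γ13 - 5193/3550*γ23


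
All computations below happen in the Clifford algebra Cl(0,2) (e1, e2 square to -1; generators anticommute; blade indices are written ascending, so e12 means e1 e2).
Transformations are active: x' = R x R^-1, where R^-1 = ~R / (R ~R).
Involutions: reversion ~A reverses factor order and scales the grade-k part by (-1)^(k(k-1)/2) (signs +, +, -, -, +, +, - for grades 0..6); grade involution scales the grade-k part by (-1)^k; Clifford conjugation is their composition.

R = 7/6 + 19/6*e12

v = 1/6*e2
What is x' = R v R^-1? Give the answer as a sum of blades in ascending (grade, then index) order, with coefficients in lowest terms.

~R = 7/6 - 19/6*e12, and R ~R = 205/18, so R^-1 = ~R / (205/18).
R v = -19/36*e1 + 7/36*e2
Answer: -133/1230*e1 - 26/205*e2


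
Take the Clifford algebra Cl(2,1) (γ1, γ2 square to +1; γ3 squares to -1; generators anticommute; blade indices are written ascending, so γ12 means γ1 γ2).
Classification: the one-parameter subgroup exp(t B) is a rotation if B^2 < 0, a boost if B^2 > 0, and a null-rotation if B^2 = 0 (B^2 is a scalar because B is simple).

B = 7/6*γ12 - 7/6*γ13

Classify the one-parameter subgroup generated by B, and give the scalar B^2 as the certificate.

B^2 term by term: the squares give (7/6)^2*(γ12)^2 + (-7/6)^2*(γ13)^2 = 49/36*(-1) + 49/36*(+1) = 0 (each basis 2-blade squares to minus the product of its generators' squares); cross terms between blades sharing an index anticommute and cancel. So B^2 = 0.
Answer: null-rotation, certificate B^2 = 0. The class reads off the invariant scalar 0 directly.


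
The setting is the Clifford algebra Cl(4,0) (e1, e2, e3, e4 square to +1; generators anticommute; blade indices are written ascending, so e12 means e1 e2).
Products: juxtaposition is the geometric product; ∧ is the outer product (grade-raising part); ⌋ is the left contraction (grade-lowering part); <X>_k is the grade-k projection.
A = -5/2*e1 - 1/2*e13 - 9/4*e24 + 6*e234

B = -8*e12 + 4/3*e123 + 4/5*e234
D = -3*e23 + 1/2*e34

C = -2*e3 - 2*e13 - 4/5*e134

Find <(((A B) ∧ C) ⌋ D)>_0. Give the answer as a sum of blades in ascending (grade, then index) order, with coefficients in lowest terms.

step 1: -24/5 + 58/3*e2 - 9/5*e3 - 10*e14 + 2/3*e23 + 2/5*e124 + 45*e134 - 2*e1234
step 2: 48/5*e3 + 48/5*e13 - 116/3*e23 + 116/3*e123 - 404/25*e134 + 244/15*e1234
step 3: -116 + 144/5*e2 + 24/5*e4
step 4: -116
Answer: -116


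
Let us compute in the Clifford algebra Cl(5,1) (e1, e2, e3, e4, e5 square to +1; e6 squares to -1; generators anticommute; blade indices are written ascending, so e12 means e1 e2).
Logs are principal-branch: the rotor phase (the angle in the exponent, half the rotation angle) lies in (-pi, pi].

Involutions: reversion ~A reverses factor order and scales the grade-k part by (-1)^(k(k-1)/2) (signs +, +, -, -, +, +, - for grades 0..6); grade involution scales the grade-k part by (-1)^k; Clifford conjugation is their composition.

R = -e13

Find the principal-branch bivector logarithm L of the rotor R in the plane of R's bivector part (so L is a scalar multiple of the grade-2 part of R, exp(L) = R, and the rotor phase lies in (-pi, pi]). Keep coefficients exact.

The scalar part of R is 0, so the principal-branch rotor phase is pinned; divide the bivector part by its sine to get the unit plane — L is the phase times that plane.
Concretely: cos(phase) = 0 gives phase = ±pi/2, and since phase/sin(phase) is even the sign is immaterial: L = (phase/sin(phase)) * <R>_2 = (pi/2) * <R>_2.
Answer: -pi/2*e13


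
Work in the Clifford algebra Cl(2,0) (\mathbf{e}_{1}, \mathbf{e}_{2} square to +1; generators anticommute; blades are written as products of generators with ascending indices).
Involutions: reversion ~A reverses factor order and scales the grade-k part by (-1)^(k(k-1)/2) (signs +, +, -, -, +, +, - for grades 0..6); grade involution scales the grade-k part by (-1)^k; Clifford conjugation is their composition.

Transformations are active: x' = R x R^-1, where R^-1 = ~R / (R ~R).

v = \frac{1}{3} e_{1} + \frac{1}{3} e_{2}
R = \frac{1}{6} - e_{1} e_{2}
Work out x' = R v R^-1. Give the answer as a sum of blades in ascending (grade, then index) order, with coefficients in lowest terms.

~R = \frac{1}{6} + e_{1} e_{2}, and R ~R = \frac{37}{36}, so R^-1 = ~R / (\frac{37}{36}).
R v = -\frac{5}{18} e_{1} + \frac{7}{18} e_{2}
Answer: -\frac{47}{111} e_{1} - \frac{23}{111} e_{2}


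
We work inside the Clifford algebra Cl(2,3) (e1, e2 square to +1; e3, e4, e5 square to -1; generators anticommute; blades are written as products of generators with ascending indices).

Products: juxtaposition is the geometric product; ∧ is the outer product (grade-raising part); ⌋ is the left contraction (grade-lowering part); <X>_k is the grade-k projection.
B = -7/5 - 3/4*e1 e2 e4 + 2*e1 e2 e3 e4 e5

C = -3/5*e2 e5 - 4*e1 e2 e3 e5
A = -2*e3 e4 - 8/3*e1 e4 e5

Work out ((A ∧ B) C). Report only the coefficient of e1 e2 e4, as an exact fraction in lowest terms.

step 1: 14/5*e3 e4 + 56/15*e1 e4 e5
step 2: 56/25*e1 e2 e4 + 224/15*e2 e3 e4 - 56/5*e1 e2 e4 e5 - 42/25*e2 e3 e4 e5
Answer: 56/25


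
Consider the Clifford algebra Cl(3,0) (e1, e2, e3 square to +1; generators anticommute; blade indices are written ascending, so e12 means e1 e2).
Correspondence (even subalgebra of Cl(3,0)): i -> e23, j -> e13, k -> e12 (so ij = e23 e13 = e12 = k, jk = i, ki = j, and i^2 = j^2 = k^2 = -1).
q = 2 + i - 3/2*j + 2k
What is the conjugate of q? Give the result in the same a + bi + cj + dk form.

In blades: q = 2 + 2*e12 - 3/2*e13 + e23.
Quaternion conjugation is reversion on the even subalgebra: the scalar is fixed and every grade-2 blade flips sign, giving 2 - 2*e12 + 3/2*e13 - e23; translating back:
Answer: 2 - i + 3/2*j - 2k


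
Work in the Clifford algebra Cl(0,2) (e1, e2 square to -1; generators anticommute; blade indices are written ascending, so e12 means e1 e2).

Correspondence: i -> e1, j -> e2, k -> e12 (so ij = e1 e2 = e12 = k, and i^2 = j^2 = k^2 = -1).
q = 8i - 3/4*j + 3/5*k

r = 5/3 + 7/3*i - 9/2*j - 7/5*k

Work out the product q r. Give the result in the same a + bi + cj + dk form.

In blades: q = 8*e1 - 3/4*e2 + 3/5*e12, r = 5/3 + 7/3*e1 - 9/2*e2 - 7/5*e12.
Distribute q over r term by term (generator squares from the signature, products reordered to ascending indices): (8*e1)*r = -56/3 + 40/3*e1 + 56/5*e2 - 36*e12; (-3/4*e2)*r = -27/8 + 21/20*e1 - 5/4*e2 + 7/4*e12; (3/5*e12)*r = 21/25 + 27/10*e1 + 7/5*e2 + e12.
Sum: -12721/600 + 205/12*e1 + 227/20*e2 - 133/4*e12; translating back through the correspondence:
Answer: -12721/600 + 205/12*i + 227/20*j - 133/4*k


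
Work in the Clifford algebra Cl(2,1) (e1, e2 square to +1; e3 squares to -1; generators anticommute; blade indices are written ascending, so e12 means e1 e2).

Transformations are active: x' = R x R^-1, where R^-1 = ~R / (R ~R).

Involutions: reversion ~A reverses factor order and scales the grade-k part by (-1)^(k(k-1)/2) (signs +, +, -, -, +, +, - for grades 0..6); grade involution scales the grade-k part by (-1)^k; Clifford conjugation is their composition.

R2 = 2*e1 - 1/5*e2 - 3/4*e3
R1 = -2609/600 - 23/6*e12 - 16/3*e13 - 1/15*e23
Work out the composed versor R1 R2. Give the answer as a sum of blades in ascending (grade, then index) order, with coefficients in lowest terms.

Distribute over the terms of R2 (each basis-blade product reordered to ascending indices, repeated generators contracted through their squares):
R1 (2*e1) = -2609/300*e1 + 23/3*e2 + 32/3*e3 - 2/15*e123
R1 (-1/5*e2) = 23/30*e1 + 2609/3000*e2 - 1/75*e3 - 16/15*e123
R1 (-3/4*e3) = -4*e1 - 1/20*e2 + 2609/800*e3 + 23/8*e123
Summing the partial products and collecting blades:
Answer: -1193/100*e1 + 25459/3000*e2 + 6679/480*e3 + 67/40*e123
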